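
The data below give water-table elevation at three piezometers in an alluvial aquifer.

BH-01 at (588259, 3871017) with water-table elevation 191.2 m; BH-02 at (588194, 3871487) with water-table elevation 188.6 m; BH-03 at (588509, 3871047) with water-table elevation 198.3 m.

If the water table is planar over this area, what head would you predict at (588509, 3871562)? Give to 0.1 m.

Differences from BH-01: to BH-02 (Δx, Δy, Δh) = (-65, 470, -2.6); to BH-03 = (250, 30, +7.1).
Solve a·Δx + b·Δy = Δh: det = (-65)·30 − 250·470 = -119450.
∂h/∂x = [(-2.6)·30 − (+7.1)·470] / -119450 = +0.02859
∂h/∂y = [(-65)·(+7.1) − 250·(-2.6)] / -119450 = -0.001578
h(588509, 3871562) = 191.2 + (+0.02859)·(250) + (-0.001578)·(545) = 191.2 +7.147 -0.860 = 197.487 m.

197.5 m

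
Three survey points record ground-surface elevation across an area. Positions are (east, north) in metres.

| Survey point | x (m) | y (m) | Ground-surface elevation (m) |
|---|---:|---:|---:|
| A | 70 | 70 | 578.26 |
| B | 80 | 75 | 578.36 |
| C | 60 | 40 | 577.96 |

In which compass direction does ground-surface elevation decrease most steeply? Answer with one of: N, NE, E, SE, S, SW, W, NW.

SW

Taking A as reference: B−A = (10, 5, +0.10); C−A = (-10, -30, -0.30).
Determinant of the coordinate differences = 10·(-30) − (-10)·5 = -250.
∂z/∂x = [(+0.10)·(-30) − (-0.30)·5] / -250 = +0.006000
∂z/∂y = [10·(-0.30) − (-10)·(+0.10)] / -250 = +0.008000
Steepest decrease is along −∇f = (-0.006000 E, -0.008000 N) → southwest.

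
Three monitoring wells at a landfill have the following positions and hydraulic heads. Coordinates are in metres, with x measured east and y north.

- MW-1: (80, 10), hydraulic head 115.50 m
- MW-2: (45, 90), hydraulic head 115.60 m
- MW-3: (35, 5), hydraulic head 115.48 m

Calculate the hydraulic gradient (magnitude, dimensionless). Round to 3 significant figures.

0.00141

With h = a·x + b·y + c and MW-1 as origin, the differences give:
  (-35)·a + 80·b = +0.10
  (-45)·a + (-5)·b = -0.02
Eliminate b (×(-5) and ×80, subtract): 3775·a = 1.100 → a = ∂h/∂x = +0.0002914
Back-substitute: b = ∂h/∂y = +0.001377.
|∇h| = √(0.0002914² + 0.001377²) = 0.001407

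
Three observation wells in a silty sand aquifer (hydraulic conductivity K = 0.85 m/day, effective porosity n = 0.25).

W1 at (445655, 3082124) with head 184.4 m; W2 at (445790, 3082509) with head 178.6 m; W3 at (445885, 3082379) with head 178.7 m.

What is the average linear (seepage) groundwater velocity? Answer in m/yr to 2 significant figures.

With h = a·x + b·y + c and W1 as origin, the differences give:
  135·a + 385·b = -5.8
  230·a + 255·b = -5.7
Eliminate b (×255 and ×385, subtract): -54125·a = 715.50 → a = ∂h/∂x = -0.01322
Back-substitute: b = ∂h/∂y = -0.01043.
|∇h| = √(-0.01322² + -0.01043²) = 0.01684
Seepage velocity v = K·i/n = 0.85 × 0.01684 / 0.25 = 0.05726 m/day = 20.91 m/yr.

21 m/yr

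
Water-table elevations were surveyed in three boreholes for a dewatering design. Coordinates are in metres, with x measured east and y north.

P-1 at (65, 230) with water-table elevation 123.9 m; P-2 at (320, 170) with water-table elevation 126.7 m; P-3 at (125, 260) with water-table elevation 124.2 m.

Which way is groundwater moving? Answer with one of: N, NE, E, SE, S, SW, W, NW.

NW

Taking P-1 as reference: P-2−P-1 = (255, -60, +2.8); P-3−P-1 = (60, 30, +0.3).
Determinant of the coordinate differences = 255·30 − 60·(-60) = 11250.
∂h/∂x = [(+2.8)·30 − (+0.3)·(-60)] / 11250 = +0.009067
∂h/∂y = [255·(+0.3) − 60·(+2.8)] / 11250 = -0.008133
Flow = −∇h = (-0.009067 east, +0.008133 north), which points northwest.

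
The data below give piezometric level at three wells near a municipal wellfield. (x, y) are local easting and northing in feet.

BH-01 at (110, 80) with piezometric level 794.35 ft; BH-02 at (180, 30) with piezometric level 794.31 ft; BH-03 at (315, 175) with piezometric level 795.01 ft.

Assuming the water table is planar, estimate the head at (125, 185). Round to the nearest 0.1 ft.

794.7 ft

With h = a·x + b·y + c and BH-01 as origin, the differences give:
  70·a + (-50)·b = -0.04
  205·a + 95·b = +0.66
Eliminate b (×95 and ×(-50), subtract): 16900·a = 29.200 → a = ∂h/∂x = +0.001728
Back-substitute: b = ∂h/∂y = +0.003219.
h(125, 185) = 794.35 + (+0.001728)·(15) + (+0.003219)·(105) = 794.35 +0.026 +0.338 = 794.714 ft.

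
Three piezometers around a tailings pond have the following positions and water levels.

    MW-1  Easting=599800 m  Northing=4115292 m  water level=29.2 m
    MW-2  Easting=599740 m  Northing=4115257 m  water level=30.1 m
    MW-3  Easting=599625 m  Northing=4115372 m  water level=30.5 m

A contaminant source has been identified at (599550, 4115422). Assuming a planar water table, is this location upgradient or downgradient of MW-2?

Taking MW-1 as reference: MW-2−MW-1 = (-60, -35, +0.9); MW-3−MW-1 = (-175, 80, +1.3).
Solve a·Δx + b·Δy = Δh: det = (-60)·80 − (-175)·(-35) = -10925.
∂h/∂x = [(+0.9)·80 − (+1.3)·(-35)] / -10925 = -0.01076
∂h/∂y = [(-60)·(+1.3) − (-175)·(+0.9)] / -10925 = -0.007277
Head at (599550, 4115422) = 29.2 + (-0.01076)·(-250) + (-0.007277)·(130) = 30.94 m.
That is higher than the 30.1 m at MW-2, so the point is upgradient.

upgradient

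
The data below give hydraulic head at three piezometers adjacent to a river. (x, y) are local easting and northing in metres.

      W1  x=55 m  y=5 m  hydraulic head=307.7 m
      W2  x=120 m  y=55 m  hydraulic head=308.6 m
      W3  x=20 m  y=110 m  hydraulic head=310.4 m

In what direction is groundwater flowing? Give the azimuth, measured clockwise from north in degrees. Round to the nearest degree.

169°

Taking W1 as reference: W2−W1 = (65, 50, +0.9); W3−W1 = (-35, 105, +2.7).
Determinant of the coordinate differences = 65·105 − (-35)·50 = 8575.
∂h/∂x = [(+0.9)·105 − (+2.7)·50] / 8575 = -0.004723
∂h/∂y = [65·(+2.7) − (-35)·(+0.9)] / 8575 = +0.02414
Flow direction (−∇h) has components (+0.004723 E, -0.02414 N).
Azimuth = atan2(E, N) = atan2(+0.004723, -0.02414) = 168.9° ≈ 169°.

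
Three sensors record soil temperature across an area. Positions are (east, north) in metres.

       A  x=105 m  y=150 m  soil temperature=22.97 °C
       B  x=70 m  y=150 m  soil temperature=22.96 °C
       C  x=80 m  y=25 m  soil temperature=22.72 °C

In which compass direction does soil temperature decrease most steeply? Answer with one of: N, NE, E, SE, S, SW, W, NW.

S

Differences from A: to B (Δx, Δy, Δh) = (-35, 0, -0.01); to C = (-25, -125, -0.25).
Solve a·Δx + b·Δy = ΔT: det = (-35)·(-125) − (-25)·0 = 4375.
∂T/∂x = [(-0.01)·(-125) − (-0.25)·0] / 4375 = +0.0002857
∂T/∂y = [(-35)·(-0.25) − (-25)·(-0.01)] / 4375 = +0.001943
Steepest decrease is along −∇f = (-0.0002857 E, -0.001943 N) → south.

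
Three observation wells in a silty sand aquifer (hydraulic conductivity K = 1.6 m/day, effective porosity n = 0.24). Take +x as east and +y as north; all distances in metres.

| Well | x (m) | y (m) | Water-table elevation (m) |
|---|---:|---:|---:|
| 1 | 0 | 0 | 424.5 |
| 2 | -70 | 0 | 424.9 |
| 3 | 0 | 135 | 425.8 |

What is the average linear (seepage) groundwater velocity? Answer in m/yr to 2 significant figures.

∂h/∂x = (424.9 − 424.5) / (-70 − 0) = -0.005714
∂h/∂y = (425.8 − 424.5) / (135 − 0) = +0.009630
|∇h| = √(-0.005714² + 0.009630²) = 0.0112
Seepage velocity v = K·i/n = 1.6 × 0.0112 / 0.24 = 0.07467 m/day = 27.27 m/yr.

27 m/yr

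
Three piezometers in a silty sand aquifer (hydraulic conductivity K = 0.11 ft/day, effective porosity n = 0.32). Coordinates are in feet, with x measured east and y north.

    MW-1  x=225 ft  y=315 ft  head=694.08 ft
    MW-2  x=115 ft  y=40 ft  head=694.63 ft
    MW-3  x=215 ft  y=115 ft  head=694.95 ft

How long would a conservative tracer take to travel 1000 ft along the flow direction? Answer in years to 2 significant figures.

970 years

Differences from MW-1: to MW-2 (Δx, Δy, Δh) = (-110, -275, +0.55); to MW-3 = (-10, -200, +0.87).
Solve a·Δx + b·Δy = Δh: det = (-110)·(-200) − (-10)·(-275) = 19250.
∂h/∂x = [(+0.55)·(-200) − (+0.87)·(-275)] / 19250 = +0.006714
∂h/∂y = [(-110)·(+0.87) − (-10)·(+0.55)] / 19250 = -0.004686
|∇h| = √(0.006714² + -0.004686²) = 0.008188
Seepage velocity v = K·i/n = 0.11 × 0.008188 / 0.32 = 0.002815 ft/day.
t = 1000 / 0.002815 = 3.552e+05 days = 972 years.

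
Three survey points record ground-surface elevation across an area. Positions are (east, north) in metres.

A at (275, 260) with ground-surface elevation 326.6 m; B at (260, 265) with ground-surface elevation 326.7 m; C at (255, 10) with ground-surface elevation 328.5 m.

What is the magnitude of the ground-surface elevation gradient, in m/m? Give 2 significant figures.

0.011 m/m

With z = a·x + b·y + c and A as origin, the differences give:
  (-15)·a + 5·b = +0.1
  (-20)·a + (-250)·b = +1.9
Eliminate b (×(-250) and ×5, subtract): 3850·a = -34.50 → a = ∂z/∂x = -0.008961
Back-substitute: b = ∂z/∂y = -0.006883.
|∇f| = √(-0.008961² + -0.006883²) = 0.0113 m/m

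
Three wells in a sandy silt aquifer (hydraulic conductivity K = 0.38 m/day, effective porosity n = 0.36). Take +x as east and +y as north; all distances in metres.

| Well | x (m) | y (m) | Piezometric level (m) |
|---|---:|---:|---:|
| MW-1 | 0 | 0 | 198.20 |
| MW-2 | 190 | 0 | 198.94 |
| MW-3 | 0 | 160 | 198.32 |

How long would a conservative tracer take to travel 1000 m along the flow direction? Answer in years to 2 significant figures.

∂h/∂x = (198.94 − 198.20) / (190 − 0) = +0.003895
∂h/∂y = (198.32 − 198.20) / (160 − 0) = +0.0007500
|∇h| = √(0.003895² + 0.0007500²) = 0.003967
Seepage velocity v = K·i/n = 0.38 × 0.003967 / 0.36 = 0.004187 m/day.
t = 1000 / 0.004187 = 2.388e+05 days = 654 years.

650 years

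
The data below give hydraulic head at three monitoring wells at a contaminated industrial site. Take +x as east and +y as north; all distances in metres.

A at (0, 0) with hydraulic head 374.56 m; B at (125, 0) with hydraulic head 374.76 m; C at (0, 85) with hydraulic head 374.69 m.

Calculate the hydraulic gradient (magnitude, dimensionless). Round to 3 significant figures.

0.00221

∂h/∂x = (374.76 − 374.56) / (125 − 0) = +0.001600
∂h/∂y = (374.69 − 374.56) / (85 − 0) = +0.001529
|∇h| = √(0.001600² + 0.001529²) = 0.002213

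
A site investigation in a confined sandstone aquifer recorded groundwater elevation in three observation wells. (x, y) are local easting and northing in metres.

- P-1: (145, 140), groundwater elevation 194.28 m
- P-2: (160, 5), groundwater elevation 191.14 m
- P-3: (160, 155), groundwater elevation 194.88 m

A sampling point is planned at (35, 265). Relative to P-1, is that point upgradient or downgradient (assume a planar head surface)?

upgradient

Taking P-1 as reference: P-2−P-1 = (15, -135, -3.14); P-3−P-1 = (15, 15, +0.60).
Determinant of the coordinate differences = 15·15 − 15·(-135) = 2250.
∂h/∂x = [(-3.14)·15 − (+0.60)·(-135)] / 2250 = +0.01507
∂h/∂y = [15·(+0.60) − 15·(-3.14)] / 2250 = +0.02493
Head at (35, 265) = 194.28 + (+0.01507)·(-110) + (+0.02493)·(125) = 195.74 m.
That is higher than the 194.28 m at P-1, so the point is upgradient.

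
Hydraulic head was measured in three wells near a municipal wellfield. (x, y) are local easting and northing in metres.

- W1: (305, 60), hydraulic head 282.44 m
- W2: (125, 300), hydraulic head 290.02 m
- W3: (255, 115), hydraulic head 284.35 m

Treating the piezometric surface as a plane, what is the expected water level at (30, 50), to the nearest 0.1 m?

287.7 m

Differences from W1: to W2 (Δx, Δy, Δh) = (-180, 240, +7.58); to W3 = (-50, 55, +1.91).
Determinant of the coordinate differences = (-180)·55 − (-50)·240 = 2100.
∂h/∂x = [(+7.58)·55 − (+1.91)·240] / 2100 = -0.01976
∂h/∂y = [(-180)·(+1.91) − (-50)·(+7.58)] / 2100 = +0.01676
h(30, 50) = 282.44 + (-0.01976)·(-275) + (+0.01676)·(-10) = 282.44 +5.435 -0.168 = 287.707 m.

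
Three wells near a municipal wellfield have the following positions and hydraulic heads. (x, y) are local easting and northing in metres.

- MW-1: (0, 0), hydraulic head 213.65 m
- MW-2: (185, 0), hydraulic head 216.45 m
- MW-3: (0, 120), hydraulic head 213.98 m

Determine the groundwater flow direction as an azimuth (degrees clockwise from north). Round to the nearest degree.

∂h/∂x = (216.45 − 213.65) / (185 − 0) = +0.01514
∂h/∂y = (213.98 − 213.65) / (120 − 0) = +0.002750
Flow direction (−∇h) has components (-0.01514 E, -0.002750 N).
Azimuth = atan2(E, N) = atan2(-0.01514, -0.002750) = 259.7° ≈ 260°.

260°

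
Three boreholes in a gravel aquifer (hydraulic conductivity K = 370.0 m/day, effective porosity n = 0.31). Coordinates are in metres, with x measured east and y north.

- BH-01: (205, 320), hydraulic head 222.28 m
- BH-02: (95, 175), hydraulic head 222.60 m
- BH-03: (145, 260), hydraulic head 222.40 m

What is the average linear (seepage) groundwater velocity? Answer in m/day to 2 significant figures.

With h = a·x + b·y + c and BH-01 as origin, the differences give:
  (-110)·a + (-145)·b = +0.32
  (-60)·a + (-60)·b = +0.12
Eliminate b (×(-60) and ×(-145), subtract): -2100·a = -1.800 → a = ∂h/∂x = +0.0008571
Back-substitute: b = ∂h/∂y = -0.002857.
|∇h| = √(0.0008571² + -0.002857²) = 0.002983
Seepage velocity v = K·i/n = 370.0 × 0.002983 / 0.31 = 3.56 m/day.

3.6 m/day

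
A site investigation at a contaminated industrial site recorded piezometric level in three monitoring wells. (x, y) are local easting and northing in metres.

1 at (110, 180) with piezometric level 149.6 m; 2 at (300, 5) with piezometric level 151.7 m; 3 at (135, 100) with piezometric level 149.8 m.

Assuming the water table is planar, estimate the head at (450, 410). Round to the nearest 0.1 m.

Three-point gradient (reference 1): Δ to 2 = (190, -175, +2.1), Δ to 3 = (25, -80, +0.2).
∂h/∂x = +0.01229, ∂h/∂y = +0.001339 (det = -10825).
h(450, 410) = 149.6 + (+0.01229)·(340) + (+0.001339)·(230) = 149.6 +4.177 +0.308 = 154.085 m.

154.1 m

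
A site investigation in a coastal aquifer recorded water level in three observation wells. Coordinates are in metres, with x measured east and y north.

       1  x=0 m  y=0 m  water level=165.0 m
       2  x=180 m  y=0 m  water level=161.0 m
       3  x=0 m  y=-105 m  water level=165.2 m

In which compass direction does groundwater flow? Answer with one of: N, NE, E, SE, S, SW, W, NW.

E

∂h/∂x = (161.0 − 165.0) / (180 − 0) = -0.02222
∂h/∂y = (165.2 − 165.0) / (-105 − 0) = -0.001905
Flow = −∇h = (+0.02222 east, +0.001905 north), which points east.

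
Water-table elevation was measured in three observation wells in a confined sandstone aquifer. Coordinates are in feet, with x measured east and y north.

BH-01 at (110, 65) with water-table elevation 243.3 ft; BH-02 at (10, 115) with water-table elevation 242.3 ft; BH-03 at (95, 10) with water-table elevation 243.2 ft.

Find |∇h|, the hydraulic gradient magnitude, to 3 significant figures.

Differences from BH-01: to BH-02 (Δx, Δy, Δh) = (-100, 50, -1.0); to BH-03 = (-15, -55, -0.1).
Determinant of the coordinate differences = (-100)·(-55) − (-15)·50 = 6250.
∂h/∂x = [(-1.0)·(-55) − (-0.1)·50] / 6250 = +0.009600
∂h/∂y = [(-100)·(-0.1) − (-15)·(-1.0)] / 6250 = -0.0008000
|∇h| = √(0.009600² + -0.0008000²) = 0.009633

0.00963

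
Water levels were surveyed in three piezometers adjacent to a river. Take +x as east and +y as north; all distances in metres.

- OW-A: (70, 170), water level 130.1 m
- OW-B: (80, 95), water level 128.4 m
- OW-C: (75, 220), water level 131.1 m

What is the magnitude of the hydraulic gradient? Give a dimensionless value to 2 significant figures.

0.024

With h = a·x + b·y + c and OW-A as origin, the differences give:
  10·a + (-75)·b = -1.7
  5·a + 50·b = +1.0
Eliminate b (×50 and ×(-75), subtract): 875·a = -10.00 → a = ∂h/∂x = -0.01143
Back-substitute: b = ∂h/∂y = +0.02114.
|∇h| = √(-0.01143² + 0.02114²) = 0.02403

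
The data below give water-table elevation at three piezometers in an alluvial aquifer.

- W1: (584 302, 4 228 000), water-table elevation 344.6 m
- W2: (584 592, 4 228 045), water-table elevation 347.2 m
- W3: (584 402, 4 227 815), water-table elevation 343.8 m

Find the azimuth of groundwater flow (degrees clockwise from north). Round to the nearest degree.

222°

Three-point gradient (reference W1): Δ to W2 = (290, 45, +2.6), Δ to W3 = (100, -185, -0.8).
∂h/∂x = +0.007653, ∂h/∂y = +0.008461 (det = -58150).
Flow direction (−∇h) has components (-0.007653 E, -0.008461 N).
Azimuth = atan2(E, N) = atan2(-0.007653, -0.008461) = 222.1° ≈ 222°.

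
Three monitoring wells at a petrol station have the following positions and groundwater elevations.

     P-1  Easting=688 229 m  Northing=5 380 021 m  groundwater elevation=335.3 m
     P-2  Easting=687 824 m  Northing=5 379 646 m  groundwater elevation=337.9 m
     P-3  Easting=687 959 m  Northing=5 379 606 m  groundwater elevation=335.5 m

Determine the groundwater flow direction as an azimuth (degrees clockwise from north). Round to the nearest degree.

122°

With h = a·x + b·y + c and P-1 as origin, the differences give:
  (-405)·a + (-375)·b = +2.6
  (-270)·a + (-415)·b = +0.2
Eliminate b (×(-415) and ×(-375), subtract): 66825·a = -1004.00 → a = ∂h/∂x = -0.01502
Back-substitute: b = ∂h/∂y = +0.009293.
Flow direction (−∇h) has components (+0.01502 E, -0.009293 N).
Azimuth = atan2(E, N) = atan2(+0.01502, -0.009293) = 121.7° ≈ 122°.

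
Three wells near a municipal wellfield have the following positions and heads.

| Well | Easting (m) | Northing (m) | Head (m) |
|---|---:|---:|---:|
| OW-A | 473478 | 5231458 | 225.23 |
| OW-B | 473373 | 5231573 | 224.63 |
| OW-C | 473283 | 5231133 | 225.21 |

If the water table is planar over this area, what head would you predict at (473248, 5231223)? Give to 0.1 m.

224.9 m

Differences from OW-A: to OW-B (Δx, Δy, Δh) = (-105, 115, -0.60); to OW-C = (-195, -325, -0.02).
Solve a·Δx + b·Δy = Δh: det = (-105)·(-325) − (-195)·115 = 56550.
∂h/∂x = [(-0.60)·(-325) − (-0.02)·115] / 56550 = +0.003489
∂h/∂y = [(-105)·(-0.02) − (-195)·(-0.60)] / 56550 = -0.002032
h(473248, 5231223) = 225.23 + (+0.003489)·(-230) + (-0.002032)·(-235) = 225.23 -0.802 +0.477 = 224.905 m.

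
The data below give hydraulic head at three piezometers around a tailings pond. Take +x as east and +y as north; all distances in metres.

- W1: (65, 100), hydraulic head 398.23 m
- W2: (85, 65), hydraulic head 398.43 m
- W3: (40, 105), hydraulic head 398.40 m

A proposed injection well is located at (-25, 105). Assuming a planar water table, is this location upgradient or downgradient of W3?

Differences from W1: to W2 (Δx, Δy, Δh) = (20, -35, +0.20); to W3 = (-25, 5, +0.17).
Solve a·Δx + b·Δy = Δh: det = 20·5 − (-25)·(-35) = -775.
∂h/∂x = [(+0.20)·5 − (+0.17)·(-35)] / -775 = -0.008968
∂h/∂y = [20·(+0.17) − (-25)·(+0.20)] / -775 = -0.01084
Head at (-25, 105) = 398.23 + (-0.008968)·(-90) + (-0.01084)·(5) = 398.98 m.
That is higher than the 398.40 m at W3, so the point is upgradient.

upgradient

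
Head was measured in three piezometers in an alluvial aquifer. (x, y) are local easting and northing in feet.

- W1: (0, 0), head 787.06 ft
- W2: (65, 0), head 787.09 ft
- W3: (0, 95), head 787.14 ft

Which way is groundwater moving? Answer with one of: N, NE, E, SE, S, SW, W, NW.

∂h/∂x = (787.09 − 787.06) / (65 − 0) = +0.0004615
∂h/∂y = (787.14 − 787.06) / (95 − 0) = +0.0008421
Flow = −∇h = (-0.0004615 east, -0.0008421 north), which points southwest.

SW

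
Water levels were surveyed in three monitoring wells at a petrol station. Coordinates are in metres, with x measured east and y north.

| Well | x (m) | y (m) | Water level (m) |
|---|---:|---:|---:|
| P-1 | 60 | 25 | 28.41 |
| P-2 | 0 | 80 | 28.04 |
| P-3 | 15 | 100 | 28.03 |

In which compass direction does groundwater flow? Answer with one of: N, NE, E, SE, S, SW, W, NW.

Differences from P-1: to P-2 (Δx, Δy, Δh) = (-60, 55, -0.37); to P-3 = (-45, 75, -0.38).
Solve a·Δx + b·Δy = Δh: det = (-60)·75 − (-45)·55 = -2025.
∂h/∂x = [(-0.37)·75 − (-0.38)·55] / -2025 = +0.003383
∂h/∂y = [(-60)·(-0.38) − (-45)·(-0.37)] / -2025 = -0.003037
Flow = −∇h = (-0.003383 east, +0.003037 north), which points northwest.

NW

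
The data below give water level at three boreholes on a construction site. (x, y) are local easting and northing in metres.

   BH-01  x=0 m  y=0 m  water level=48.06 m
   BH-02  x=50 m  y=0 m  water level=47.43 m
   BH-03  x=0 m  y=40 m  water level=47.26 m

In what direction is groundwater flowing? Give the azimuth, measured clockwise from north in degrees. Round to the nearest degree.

∂h/∂x = (47.43 − 48.06) / (50 − 0) = -0.01260
∂h/∂y = (47.26 − 48.06) / (40 − 0) = -0.02000
Flow direction (−∇h) has components (+0.01260 E, +0.02000 N).
Azimuth = atan2(E, N) = atan2(+0.01260, +0.02000) = 32.2° ≈ 032°.

032°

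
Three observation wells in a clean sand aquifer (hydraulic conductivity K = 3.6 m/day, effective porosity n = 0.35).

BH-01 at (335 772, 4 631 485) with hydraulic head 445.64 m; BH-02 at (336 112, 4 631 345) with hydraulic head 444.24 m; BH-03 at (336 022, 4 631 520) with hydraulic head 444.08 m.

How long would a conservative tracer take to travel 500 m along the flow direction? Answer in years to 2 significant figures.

Differences from BH-01: to BH-02 (Δx, Δy, Δh) = (340, -140, -1.40); to BH-03 = (250, 35, -1.56).
Determinant of the coordinate differences = 340·35 − 250·(-140) = 46900.
∂h/∂x = [(-1.40)·35 − (-1.56)·(-140)] / 46900 = -0.005701
∂h/∂y = [340·(-1.56) − 250·(-1.40)] / 46900 = -0.003846
|∇h| = √(-0.005701² + -0.003846²) = 0.006877
Seepage velocity v = K·i/n = 3.6 × 0.006877 / 0.35 = 0.07073 m/day.
t = 500 / 0.07073 = 7069 days = 19.4 years.

19 years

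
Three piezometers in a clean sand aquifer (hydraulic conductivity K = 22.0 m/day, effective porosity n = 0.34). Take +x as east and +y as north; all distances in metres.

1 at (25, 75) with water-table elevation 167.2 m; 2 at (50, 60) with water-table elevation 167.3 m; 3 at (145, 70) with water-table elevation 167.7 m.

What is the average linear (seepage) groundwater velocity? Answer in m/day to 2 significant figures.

Differences from 1: to 2 (Δx, Δy, Δh) = (25, -15, +0.1); to 3 = (120, -5, +0.5).
Solve a·Δx + b·Δy = Δh: det = 25·(-5) − 120·(-15) = 1675.
∂h/∂x = [(+0.1)·(-5) − (+0.5)·(-15)] / 1675 = +0.004179
∂h/∂y = [25·(+0.5) − 120·(+0.1)] / 1675 = +0.0002985
|∇h| = √(0.004179² + 0.0002985²) = 0.00419
Seepage velocity v = K·i/n = 22.0 × 0.00419 / 0.34 = 0.2711 m/day.

0.27 m/day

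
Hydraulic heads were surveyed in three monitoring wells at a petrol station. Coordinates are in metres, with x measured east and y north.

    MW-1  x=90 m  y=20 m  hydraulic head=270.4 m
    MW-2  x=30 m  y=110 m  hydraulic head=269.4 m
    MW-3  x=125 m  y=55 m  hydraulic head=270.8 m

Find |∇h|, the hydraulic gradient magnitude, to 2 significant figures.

Three-point gradient (reference MW-1): Δ to MW-2 = (-60, 90, -1.0), Δ to MW-3 = (35, 35, +0.4).
∂h/∂x = +0.01352, ∂h/∂y = -0.002095 (det = -5250).
|∇h| = √(0.01352² + -0.002095²) = 0.01368

0.014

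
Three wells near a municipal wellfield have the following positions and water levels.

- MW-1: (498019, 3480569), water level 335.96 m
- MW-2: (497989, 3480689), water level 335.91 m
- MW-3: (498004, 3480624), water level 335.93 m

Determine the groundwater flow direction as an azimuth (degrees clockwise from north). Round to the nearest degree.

260°

Differences from MW-1: to MW-2 (Δx, Δy, Δh) = (-30, 120, -0.05); to MW-3 = (-15, 55, -0.03).
Determinant of the coordinate differences = (-30)·55 − (-15)·120 = 150.
∂h/∂x = [(-0.05)·55 − (-0.03)·120] / 150 = +0.005667
∂h/∂y = [(-30)·(-0.03) − (-15)·(-0.05)] / 150 = +0.0010000
Flow direction (−∇h) has components (-0.005667 E, -0.0010000 N).
Azimuth = atan2(E, N) = atan2(-0.005667, -0.0010000) = 260.0° ≈ 260°.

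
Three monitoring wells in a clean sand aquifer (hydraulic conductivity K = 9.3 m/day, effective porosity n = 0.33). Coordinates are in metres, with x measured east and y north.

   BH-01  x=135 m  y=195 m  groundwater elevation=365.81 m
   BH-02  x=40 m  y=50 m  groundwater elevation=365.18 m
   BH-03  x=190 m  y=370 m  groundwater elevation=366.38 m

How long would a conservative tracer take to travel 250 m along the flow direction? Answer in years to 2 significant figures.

6.2 years

Taking BH-01 as reference: BH-02−BH-01 = (-95, -145, -0.63); BH-03−BH-01 = (55, 175, +0.57).
Solve a·Δx + b·Δy = Δh: det = (-95)·175 − 55·(-145) = -8650.
∂h/∂x = [(-0.63)·175 − (+0.57)·(-145)] / -8650 = +0.003191
∂h/∂y = [(-95)·(+0.57) − 55·(-0.63)] / -8650 = +0.002254
|∇h| = √(0.003191² + 0.002254²) = 0.003907
Seepage velocity v = K·i/n = 9.3 × 0.003907 / 0.33 = 0.1101 m/day.
t = 250 / 0.1101 = 2271 days = 6.22 years.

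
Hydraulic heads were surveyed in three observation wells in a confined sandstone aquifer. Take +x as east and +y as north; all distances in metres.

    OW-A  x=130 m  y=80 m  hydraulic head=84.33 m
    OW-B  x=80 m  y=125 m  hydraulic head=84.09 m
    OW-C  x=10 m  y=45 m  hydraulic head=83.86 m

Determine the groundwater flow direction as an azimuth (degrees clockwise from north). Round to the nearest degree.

Three-point gradient (reference OW-A): Δ to OW-B = (-50, 45, -0.24), Δ to OW-C = (-120, -35, -0.47).
∂h/∂x = +0.004133, ∂h/∂y = -0.0007413 (det = 7150).
Flow direction (−∇h) has components (-0.004133 E, +0.0007413 N).
Azimuth = atan2(E, N) = atan2(-0.004133, +0.0007413) = 280.2° ≈ 280°.

280°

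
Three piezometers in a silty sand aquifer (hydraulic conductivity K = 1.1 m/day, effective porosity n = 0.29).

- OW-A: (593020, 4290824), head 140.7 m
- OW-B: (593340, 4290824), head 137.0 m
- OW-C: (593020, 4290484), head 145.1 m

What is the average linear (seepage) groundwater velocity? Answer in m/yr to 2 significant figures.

∂h/∂x = (137.0 − 140.7) / (593340 − 593020) = -0.01156
∂h/∂y = (145.1 − 140.7) / (4290484 − 4290824) = -0.01294
|∇h| = √(-0.01156² + -0.01294²) = 0.01735
Seepage velocity v = K·i/n = 1.1 × 0.01735 / 0.29 = 0.06581 m/day = 24.04 m/yr.

24 m/yr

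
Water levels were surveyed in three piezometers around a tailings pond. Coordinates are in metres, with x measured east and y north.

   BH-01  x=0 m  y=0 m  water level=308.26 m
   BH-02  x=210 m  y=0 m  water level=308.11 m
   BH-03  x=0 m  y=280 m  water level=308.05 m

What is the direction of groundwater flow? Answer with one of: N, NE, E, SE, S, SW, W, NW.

∂h/∂x = (308.11 − 308.26) / (210 − 0) = -0.0007143
∂h/∂y = (308.05 − 308.26) / (280 − 0) = -0.0007500
Flow = −∇h = (+0.0007143 east, +0.0007500 north), which points northeast.

NE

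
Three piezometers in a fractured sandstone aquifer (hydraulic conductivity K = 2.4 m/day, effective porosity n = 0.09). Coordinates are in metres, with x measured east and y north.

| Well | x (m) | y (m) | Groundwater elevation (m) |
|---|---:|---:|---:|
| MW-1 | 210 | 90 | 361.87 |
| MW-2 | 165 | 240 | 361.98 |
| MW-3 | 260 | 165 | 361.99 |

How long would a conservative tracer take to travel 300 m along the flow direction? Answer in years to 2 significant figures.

With h = a·x + b·y + c and MW-1 as origin, the differences give:
  (-45)·a + 150·b = +0.11
  50·a + 75·b = +0.12
Eliminate b (×75 and ×150, subtract): -10875·a = -9.750 → a = ∂h/∂x = +0.0008966
Back-substitute: b = ∂h/∂y = +0.001002.
|∇h| = √(0.0008966² + 0.001002²) = 0.001345
Seepage velocity v = K·i/n = 2.4 × 0.001345 / 0.09 = 0.03587 m/day.
t = 300 / 0.03587 = 8364 days = 22.9 years.

23 years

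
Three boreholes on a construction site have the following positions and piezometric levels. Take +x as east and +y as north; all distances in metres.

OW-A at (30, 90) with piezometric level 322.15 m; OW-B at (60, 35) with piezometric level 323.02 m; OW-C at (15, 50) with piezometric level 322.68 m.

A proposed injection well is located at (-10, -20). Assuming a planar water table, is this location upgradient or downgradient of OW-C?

upgradient

Three-point gradient (reference OW-A): Δ to OW-B = (30, -55, +0.87), Δ to OW-C = (-15, -40, +0.53).
∂h/∂x = +0.002790, ∂h/∂y = -0.01430 (det = -2025).
Head at (-10, -20) = 322.15 + (+0.002790)·(-40) + (-0.01430)·(-110) = 323.61 m.
That is higher than the 322.68 m at OW-C, so the point is upgradient.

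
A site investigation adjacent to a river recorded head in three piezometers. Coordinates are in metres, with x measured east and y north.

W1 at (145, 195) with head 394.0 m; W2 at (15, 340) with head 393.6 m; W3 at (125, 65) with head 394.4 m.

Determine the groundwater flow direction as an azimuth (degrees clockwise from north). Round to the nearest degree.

Taking W1 as reference: W2−W1 = (-130, 145, -0.4); W3−W1 = (-20, -130, +0.4).
Solve a·Δx + b·Δy = Δh: det = (-130)·(-130) − (-20)·145 = 19800.
∂h/∂x = [(-0.4)·(-130) − (+0.4)·145] / 19800 = -0.0003030
∂h/∂y = [(-130)·(+0.4) − (-20)·(-0.4)] / 19800 = -0.003030
Flow direction (−∇h) has components (+0.0003030 E, +0.003030 N).
Azimuth = atan2(E, N) = atan2(+0.0003030, +0.003030) = 5.7° ≈ 006°.

006°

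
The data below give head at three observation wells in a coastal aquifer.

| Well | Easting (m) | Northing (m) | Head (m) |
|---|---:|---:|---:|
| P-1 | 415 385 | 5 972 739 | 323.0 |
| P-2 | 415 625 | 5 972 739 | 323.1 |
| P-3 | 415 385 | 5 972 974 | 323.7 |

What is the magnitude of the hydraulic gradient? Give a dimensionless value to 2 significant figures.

0.0030

∂h/∂x = (323.1 − 323.0) / (415625 − 415385) = +0.0004167
∂h/∂y = (323.7 − 323.0) / (5972974 − 5972739) = +0.002979
|∇h| = √(0.0004167² + 0.002979²) = 0.003008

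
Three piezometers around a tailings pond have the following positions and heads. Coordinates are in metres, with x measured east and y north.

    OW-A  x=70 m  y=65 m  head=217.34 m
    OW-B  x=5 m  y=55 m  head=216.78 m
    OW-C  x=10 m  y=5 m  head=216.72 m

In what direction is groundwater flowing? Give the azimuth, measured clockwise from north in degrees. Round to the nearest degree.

Taking OW-A as reference: OW-B−OW-A = (-65, -10, -0.56); OW-C−OW-A = (-60, -60, -0.62).
Determinant of the coordinate differences = (-65)·(-60) − (-60)·(-10) = 3300.
∂h/∂x = [(-0.56)·(-60) − (-0.62)·(-10)] / 3300 = +0.008303
∂h/∂y = [(-65)·(-0.62) − (-60)·(-0.56)] / 3300 = +0.002030
Flow direction (−∇h) has components (-0.008303 E, -0.002030 N).
Azimuth = atan2(E, N) = atan2(-0.008303, -0.002030) = 256.3° ≈ 256°.

256°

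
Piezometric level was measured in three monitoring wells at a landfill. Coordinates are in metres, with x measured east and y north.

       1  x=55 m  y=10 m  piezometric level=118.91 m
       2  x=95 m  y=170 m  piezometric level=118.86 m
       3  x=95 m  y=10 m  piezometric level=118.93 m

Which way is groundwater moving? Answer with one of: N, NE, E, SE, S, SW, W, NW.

NW

Differences from 1: to 2 (Δx, Δy, Δh) = (40, 160, -0.05); to 3 = (40, 0, +0.02).
Solve a·Δx + b·Δy = Δh: det = 40·0 − 40·160 = -6400.
∂h/∂x = [(-0.05)·0 − (+0.02)·160] / -6400 = +0.0005000
∂h/∂y = [40·(+0.02) − 40·(-0.05)] / -6400 = -0.0004375
Flow = −∇h = (-0.0005000 east, +0.0004375 north), which points northwest.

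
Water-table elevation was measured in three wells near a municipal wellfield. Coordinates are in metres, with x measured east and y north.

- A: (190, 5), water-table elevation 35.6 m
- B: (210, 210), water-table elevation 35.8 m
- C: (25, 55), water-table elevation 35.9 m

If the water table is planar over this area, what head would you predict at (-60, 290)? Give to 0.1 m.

Differences from A: to B (Δx, Δy, Δh) = (20, 205, +0.2); to C = (-165, 50, +0.3).
Solve a·Δx + b·Δy = Δh: det = 20·50 − (-165)·205 = 34825.
∂h/∂x = [(+0.2)·50 − (+0.3)·205] / 34825 = -0.001479
∂h/∂y = [20·(+0.3) − (-165)·(+0.2)] / 34825 = +0.001120
h(-60, 290) = 35.6 + (-0.001479)·(-250) + (+0.001120)·(285) = 35.6 +0.370 +0.319 = 36.289 m.

36.3 m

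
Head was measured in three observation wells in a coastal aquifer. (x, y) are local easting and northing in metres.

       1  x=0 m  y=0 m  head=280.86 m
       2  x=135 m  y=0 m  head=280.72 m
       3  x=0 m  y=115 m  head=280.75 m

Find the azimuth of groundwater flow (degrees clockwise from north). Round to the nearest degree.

∂h/∂x = (280.72 − 280.86) / (135 − 0) = -0.001037
∂h/∂y = (280.75 − 280.86) / (115 − 0) = -0.0009565
Flow direction (−∇h) has components (+0.001037 E, +0.0009565 N).
Azimuth = atan2(E, N) = atan2(+0.001037, +0.0009565) = 47.3° ≈ 047°.

047°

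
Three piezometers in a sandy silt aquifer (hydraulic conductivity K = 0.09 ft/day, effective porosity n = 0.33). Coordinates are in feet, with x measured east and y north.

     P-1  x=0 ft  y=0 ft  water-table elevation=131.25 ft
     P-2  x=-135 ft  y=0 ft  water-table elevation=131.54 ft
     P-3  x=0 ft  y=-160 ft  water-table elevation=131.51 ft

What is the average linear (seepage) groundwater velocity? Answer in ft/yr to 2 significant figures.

0.27 ft/yr

∂h/∂x = (131.54 − 131.25) / (-135 − 0) = -0.002148
∂h/∂y = (131.51 − 131.25) / (-160 − 0) = -0.001625
|∇h| = √(-0.002148² + -0.001625²) = 0.002693
Seepage velocity v = K·i/n = 0.09 × 0.002693 / 0.33 = 0.0007345 ft/day = 0.2683 ft/yr.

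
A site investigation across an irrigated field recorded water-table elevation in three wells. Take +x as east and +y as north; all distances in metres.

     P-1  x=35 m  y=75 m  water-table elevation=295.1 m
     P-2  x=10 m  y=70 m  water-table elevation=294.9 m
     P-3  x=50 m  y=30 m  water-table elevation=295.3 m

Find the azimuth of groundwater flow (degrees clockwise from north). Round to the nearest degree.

281°

With h = a·x + b·y + c and P-1 as origin, the differences give:
  (-25)·a + (-5)·b = -0.2
  15·a + (-45)·b = +0.2
Eliminate b (×(-45) and ×(-5), subtract): 1200·a = 10.00 → a = ∂h/∂x = +0.008333
Back-substitute: b = ∂h/∂y = -0.001667.
Flow direction (−∇h) has components (-0.008333 E, +0.001667 N).
Azimuth = atan2(E, N) = atan2(-0.008333, +0.001667) = 281.3° ≈ 281°.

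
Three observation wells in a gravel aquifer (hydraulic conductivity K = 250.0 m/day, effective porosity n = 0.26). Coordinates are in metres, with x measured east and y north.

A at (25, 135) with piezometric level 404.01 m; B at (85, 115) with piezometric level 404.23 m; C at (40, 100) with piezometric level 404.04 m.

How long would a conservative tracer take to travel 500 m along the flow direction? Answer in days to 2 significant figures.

130 days

Differences from A: to B (Δx, Δy, Δh) = (60, -20, +0.22); to C = (15, -35, +0.03).
Solve a·Δx + b·Δy = Δh: det = 60·(-35) − 15·(-20) = -1800.
∂h/∂x = [(+0.22)·(-35) − (+0.03)·(-20)] / -1800 = +0.003944
∂h/∂y = [60·(+0.03) − 15·(+0.22)] / -1800 = +0.0008333
|∇h| = √(0.003944² + 0.0008333²) = 0.004031
Seepage velocity v = K·i/n = 250.0 × 0.004031 / 0.26 = 3.876 m/day.
t = 500 / 3.876 = 129 days.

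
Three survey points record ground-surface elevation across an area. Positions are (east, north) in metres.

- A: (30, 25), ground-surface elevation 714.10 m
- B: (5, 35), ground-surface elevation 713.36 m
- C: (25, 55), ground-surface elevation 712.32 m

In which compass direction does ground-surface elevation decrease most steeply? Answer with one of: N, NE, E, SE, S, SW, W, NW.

With z = a·x + b·y + c and A as origin, the differences give:
  (-25)·a + 10·b = -0.74
  (-5)·a + 30·b = -1.78
Eliminate b (×30 and ×10, subtract): -700·a = -4.400 → a = ∂z/∂x = +0.006286
Back-substitute: b = ∂z/∂y = -0.05829.
Steepest decrease is along −∇f = (-0.006286 E, +0.05829 N) → north.

N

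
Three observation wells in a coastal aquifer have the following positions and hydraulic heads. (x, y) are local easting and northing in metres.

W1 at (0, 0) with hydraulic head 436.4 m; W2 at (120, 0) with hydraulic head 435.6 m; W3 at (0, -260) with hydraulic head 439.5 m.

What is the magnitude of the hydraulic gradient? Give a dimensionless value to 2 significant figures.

∂h/∂x = (435.6 − 436.4) / (120 − 0) = -0.006667
∂h/∂y = (439.5 − 436.4) / (-260 − 0) = -0.01192
|∇h| = √(-0.006667² + -0.01192²) = 0.01366

0.014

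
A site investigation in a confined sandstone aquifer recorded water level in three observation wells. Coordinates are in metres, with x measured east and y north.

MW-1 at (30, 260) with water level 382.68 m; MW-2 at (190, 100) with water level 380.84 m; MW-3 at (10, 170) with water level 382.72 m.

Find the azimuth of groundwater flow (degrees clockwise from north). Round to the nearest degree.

Differences from MW-1: to MW-2 (Δx, Δy, Δh) = (160, -160, -1.84); to MW-3 = (-20, -90, +0.04).
Solve a·Δx + b·Δy = Δh: det = 160·(-90) − (-20)·(-160) = -17600.
∂h/∂x = [(-1.84)·(-90) − (+0.04)·(-160)] / -17600 = -0.009773
∂h/∂y = [160·(+0.04) − (-20)·(-1.84)] / -17600 = +0.001727
Flow direction (−∇h) has components (+0.009773 E, -0.001727 N).
Azimuth = atan2(E, N) = atan2(+0.009773, -0.001727) = 100.0° ≈ 100°.

100°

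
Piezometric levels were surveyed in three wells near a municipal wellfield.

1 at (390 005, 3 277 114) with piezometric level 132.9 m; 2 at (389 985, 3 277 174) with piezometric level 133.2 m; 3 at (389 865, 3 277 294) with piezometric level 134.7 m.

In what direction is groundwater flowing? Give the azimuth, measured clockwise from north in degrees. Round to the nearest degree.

096°

Differences from 1: to 2 (Δx, Δy, Δh) = (-20, 60, +0.3); to 3 = (-140, 180, +1.8).
Solve a·Δx + b·Δy = Δh: det = (-20)·180 − (-140)·60 = 4800.
∂h/∂x = [(+0.3)·180 − (+1.8)·60] / 4800 = -0.01125
∂h/∂y = [(-20)·(+1.8) − (-140)·(+0.3)] / 4800 = +0.001250
Flow direction (−∇h) has components (+0.01125 E, -0.001250 N).
Azimuth = atan2(E, N) = atan2(+0.01125, -0.001250) = 96.3° ≈ 096°.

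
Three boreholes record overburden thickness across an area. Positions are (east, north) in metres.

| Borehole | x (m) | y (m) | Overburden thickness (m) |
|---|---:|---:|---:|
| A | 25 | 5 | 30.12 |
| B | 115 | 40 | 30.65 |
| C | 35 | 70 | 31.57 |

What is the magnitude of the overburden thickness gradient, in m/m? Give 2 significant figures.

With d = a·x + b·y + c and A as origin, the differences give:
  90·a + 35·b = +0.53
  10·a + 65·b = +1.45
Eliminate b (×65 and ×35, subtract): 5500·a = -16.300 → a = ∂d/∂x = -0.002964
Back-substitute: b = ∂d/∂y = +0.02276.
|∇f| = √(-0.002964² + 0.02276²) = 0.02295 m/m

0.023 m/m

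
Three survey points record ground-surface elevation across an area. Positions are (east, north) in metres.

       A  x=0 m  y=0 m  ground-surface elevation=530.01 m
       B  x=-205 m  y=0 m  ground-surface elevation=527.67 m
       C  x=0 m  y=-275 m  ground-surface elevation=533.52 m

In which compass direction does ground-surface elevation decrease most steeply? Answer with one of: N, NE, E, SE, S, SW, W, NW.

∂z/∂x = (527.67 − 530.01) / (-205 − 0) = +0.01141
∂z/∂y = (533.52 − 530.01) / (-275 − 0) = -0.01276
Steepest decrease is along −∇f = (-0.01141 E, +0.01276 N) → northwest.

NW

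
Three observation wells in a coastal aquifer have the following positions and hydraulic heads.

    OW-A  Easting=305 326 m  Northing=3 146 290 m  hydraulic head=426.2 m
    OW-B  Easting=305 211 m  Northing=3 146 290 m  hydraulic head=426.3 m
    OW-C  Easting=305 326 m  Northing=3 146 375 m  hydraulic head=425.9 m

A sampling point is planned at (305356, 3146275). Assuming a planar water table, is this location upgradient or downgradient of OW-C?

upgradient

∂h/∂x = (426.3 − 426.2) / (305211 − 305326) = -0.0008696
∂h/∂y = (425.9 − 426.2) / (3146375 − 3146290) = -0.003529
Head at (305356, 3146275) = 426.2 + (-0.0008696)·(30) + (-0.003529)·(-15) = 426.23 m.
That is higher than the 425.9 m at OW-C, so the point is upgradient.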